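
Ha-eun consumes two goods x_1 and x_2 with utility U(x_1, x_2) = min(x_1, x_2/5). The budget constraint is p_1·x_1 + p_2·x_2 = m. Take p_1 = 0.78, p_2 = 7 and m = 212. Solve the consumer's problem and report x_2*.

Leontief preferences: the optimum is at the kink where x_1/1 = x_2/5, i.e. x_2 = 5·x_1.
Budget: p_1·x_1 + p_2·5·x_1 = m, so (p_1 + 5·p_2)·x_1 = m.
Demand: x_1*(p_1,p_2,m) = m/(p_1 + 5·p_2), x_2* = 5·m/(p_1 + 5·p_2).
Here 0.78 + 5·7 = 35.78, giving x_2* = 29.6255.

x_2* = 29.6255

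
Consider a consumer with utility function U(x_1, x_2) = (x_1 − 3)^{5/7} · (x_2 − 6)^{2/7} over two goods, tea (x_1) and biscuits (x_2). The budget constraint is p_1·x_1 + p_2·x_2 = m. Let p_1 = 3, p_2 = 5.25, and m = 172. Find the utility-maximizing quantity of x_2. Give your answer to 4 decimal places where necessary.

Let x_1' = x_1−3, x_2' = x_2−6. MRS = (5/2)·x_2'/x_1' = p_1/p_2.
Substituting into the budget: x_1* = 3 + 5/7·(m − 3·p_1 − 6·p_2)/p_1, and x_2* = 6 + 2/7·(…)/p_2.
Discretionary income = 172 − 3·3 − 6·5.25 = 131.5; x_2* = 6 + 2/7·131.5/5.25 = 13.1565.

x_2* = 13.1565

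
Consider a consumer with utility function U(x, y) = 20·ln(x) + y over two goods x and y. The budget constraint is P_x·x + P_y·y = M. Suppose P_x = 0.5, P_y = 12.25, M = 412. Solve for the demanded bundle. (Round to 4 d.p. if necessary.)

MU_x = 20/x, MU_y = 1. Tangency: 20/x = P_x/P_y.
So x*(P_x,P_y) = 20·P_y/P_x, independent of income; and y* = (M − 20·P_y)/P_y.
At the given prices: x* = 20·12.25/0.5 = 490, and y* = 13.6327.

x* = 490, y* = 13.6327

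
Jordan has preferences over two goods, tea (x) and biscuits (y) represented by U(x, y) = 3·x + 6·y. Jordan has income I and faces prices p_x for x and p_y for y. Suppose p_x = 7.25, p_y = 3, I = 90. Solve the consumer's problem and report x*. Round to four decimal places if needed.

Perfect substitutes: compare marginal utility per dollar. 3/p_x vs 6/p_y → 0.4138 vs 2.
y gives more utility per dollar, so spend all income on y: y* = I/p_y, x* = 0.
Numerically: x* = 0, y* = 30.

x* = 0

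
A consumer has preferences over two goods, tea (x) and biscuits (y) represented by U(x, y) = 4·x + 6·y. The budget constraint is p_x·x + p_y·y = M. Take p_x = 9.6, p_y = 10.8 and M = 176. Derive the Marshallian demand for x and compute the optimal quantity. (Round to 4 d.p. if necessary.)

Perfect substitutes: compare marginal utility per dollar. 4/p_x vs 6/p_y → 0.4167 vs 0.5556.
y gives more utility per dollar, so spend all income on y: y* = M/p_y, x* = 0.
Numerically: x* = 0, y* = 16.2963.

x* = 0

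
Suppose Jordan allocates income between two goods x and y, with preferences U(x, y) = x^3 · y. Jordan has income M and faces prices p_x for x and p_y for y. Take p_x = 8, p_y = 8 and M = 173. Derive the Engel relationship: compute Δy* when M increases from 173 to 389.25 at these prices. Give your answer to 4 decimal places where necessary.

Δy* = 6.7578

MU_x/MU_y = (3·y)/(x); tangency sets this equal to p_x/p_y.
So 3·p_y·y = p_x·x; combined with the budget, a share 0.75 of income goes to x.
Demand: x*(p_x,p_y,M) = 0.75·M/p_x and y* = 0.25·M/p_y.
At p_x=8, p_y=8, M=173: y* = 0.25·173/8 = 5.4062.
At M' = 389.25: y* = 12.1641. Change: 12.1641 − 5.4062 = 6.7578.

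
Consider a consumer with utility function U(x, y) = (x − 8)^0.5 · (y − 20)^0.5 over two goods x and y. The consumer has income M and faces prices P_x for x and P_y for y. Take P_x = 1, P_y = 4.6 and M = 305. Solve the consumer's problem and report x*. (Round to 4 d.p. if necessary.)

x* = 110.5

This is Cobb-Douglas in (x−8, y−20): tangency gives 0.5·P_y·(y−20) = 0.5·P_x·(x−8).
After buying the subsistence bundle (8, 20), a share 0.5 of the remaining income goes to x: x* = 8 + 0.5·(M − 8P_x − 20P_y)/P_x.
Discretionary income = 305 − 8·1 − 20·4.6 = 205; x* = 8 + 0.5·205/1 = 110.5.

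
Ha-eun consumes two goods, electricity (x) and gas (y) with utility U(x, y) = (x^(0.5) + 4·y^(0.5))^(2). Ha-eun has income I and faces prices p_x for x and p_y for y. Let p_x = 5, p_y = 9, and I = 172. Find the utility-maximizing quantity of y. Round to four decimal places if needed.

Numerically y/x = 4.938272, so x* = 172/(5 + 9·4.938272) = 3.4787 and y* = 4.938272·3.4787 = 17.1785.

y* = 17.1785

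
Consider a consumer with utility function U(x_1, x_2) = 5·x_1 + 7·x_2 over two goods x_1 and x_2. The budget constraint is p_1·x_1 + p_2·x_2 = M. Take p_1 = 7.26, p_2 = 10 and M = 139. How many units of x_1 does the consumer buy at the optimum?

x_1* = 0

Perfect substitutes: compare marginal utility per dollar. 5/p_1 vs 7/p_2 → 0.6887 vs 0.7.
x_2 gives more utility per dollar, so spend all income on x_2: x_2* = M/p_2, x_1* = 0.
Numerically: x_1* = 0, x_2* = 13.9.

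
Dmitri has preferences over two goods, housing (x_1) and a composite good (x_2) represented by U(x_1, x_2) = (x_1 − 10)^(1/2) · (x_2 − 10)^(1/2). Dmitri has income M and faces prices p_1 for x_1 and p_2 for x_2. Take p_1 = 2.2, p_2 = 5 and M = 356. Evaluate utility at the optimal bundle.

V = 42.8146

MRS = (x_2−10)/(x_1−10). Tangency with p_1/p_2 gives x_2−10 = (p_1/p_2)·(x_1−10).
After buying the subsistence bundle (10, 10), a share 0.5 of the remaining income goes to x_1: x_1* = 10 + 0.5·(M − 10p_1 − 10p_2)/p_1.
Discretionary income = 356 − 10·2.2 − 10·5 = 284; x_1* = 10 + 0.5·284/2.2 = 74.5455; x_2* = 10 + 0.5·284/5 = 38.4.
Utility at the optimum: U(74.5455, 38.4) = 42.8146.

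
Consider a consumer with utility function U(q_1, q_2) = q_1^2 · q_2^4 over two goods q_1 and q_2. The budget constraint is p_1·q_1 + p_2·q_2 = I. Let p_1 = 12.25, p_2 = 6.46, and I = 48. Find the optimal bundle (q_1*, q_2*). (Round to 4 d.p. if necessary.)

q_1* = 1.3061, q_2* = 4.9536

The MRS is (1/2)·q_2/q_1. Set MRS = p_1/p_2.
Rearranging, p_2·q_2 = 2·p_1·q_1. Substituting into the budget gives p_1·q_1·(1 + 2) = I.
Demand: q_1*(p_1,p_2,I) = 1/3·I/p_1 and q_2* = 2/3·I/p_2.
At p_1=12.25, p_2=6.46, I=48: q_1* = 1/3·48/12.25 = 1.3061, q_2* = 4.9536.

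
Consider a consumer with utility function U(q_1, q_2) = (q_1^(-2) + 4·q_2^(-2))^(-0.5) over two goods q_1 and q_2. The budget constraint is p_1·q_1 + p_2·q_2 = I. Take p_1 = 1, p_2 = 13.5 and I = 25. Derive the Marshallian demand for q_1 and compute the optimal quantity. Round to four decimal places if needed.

q_1* = 2.5

MU_q_1 ∝ q_1^(-3), MU_q_2 ∝ 4·q_2^(-3), so MRS = (1/4)·(q_2/q_1)^(3) = p_1/p_2.
Hence q_2/q_1 = (4·p_1/p_2)^(1/(3)), i.e. raised to the 1/3 power.
Substitute q_2 = (q_2/q_1)·q_1 into the budget: q_1* = I/(p_1 + p_2·(q_2/q_1)).
Numerically q_2/q_1 = 0.666667, so q_1* = 25/(1 + 13.5·0.666667) = 2.5.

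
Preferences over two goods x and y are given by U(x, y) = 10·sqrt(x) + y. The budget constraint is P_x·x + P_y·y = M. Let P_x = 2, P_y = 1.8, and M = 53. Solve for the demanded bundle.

Set MRS = P_x/P_y: 5·x^(−1/2) = P_x/P_y.
Solve: √x = 5·P_y/P_x, so x*(P_x,P_y) = (5·P_y/P_x)², and y* = (M − P_x·x*)/P_y.
Plugging in: x* = (5·1.8/2)² = 20.25, y* = 6.9444.

x* = 20.25, y* = 6.9444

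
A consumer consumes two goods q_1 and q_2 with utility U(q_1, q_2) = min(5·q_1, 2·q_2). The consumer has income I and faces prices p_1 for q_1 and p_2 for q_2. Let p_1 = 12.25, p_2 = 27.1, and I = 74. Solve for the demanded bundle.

With perfect complements, no substitution: consume in ratio q_1:q_2 = 2:5.
Budget: p_1·q_1 + p_2·(5/2)·q_1 = I, so (2·p_1 + 5·p_2)·q_1 = 2·I.
Demand: q_1*(p_1,p_2,I) = 2·I/(2·p_1 + 5·p_2), q_2* = 5·I/(2·p_1 + 5·p_2).
Here 2·12.25 + 5·27.1 = 160, giving q_1* = 0.925 and q_2* = 2.3125.

q_1* = 0.925, q_2* = 2.3125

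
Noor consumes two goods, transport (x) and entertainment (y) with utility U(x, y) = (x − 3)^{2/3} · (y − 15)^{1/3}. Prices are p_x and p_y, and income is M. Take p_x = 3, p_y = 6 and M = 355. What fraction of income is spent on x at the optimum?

share on x = 0.5061

Let x' = x−3, y' = y−15. MRS = 2·y'/x' = p_x/p_y.
Substituting into the budget: x* = 3 + 2/3·(M − 3·p_x − 15·p_y)/p_x, and y* = 15 + 1/3·(…)/p_y.
Discretionary income = 355 − 3·3 − 15·6 = 256; x* = 3 + 2/3·256/3 = 59.8889; y* = 15 + 1/3·256/6 = 29.2222.
Expenditure on x: 3·59.8889 = 179.6667; share = 0.5061.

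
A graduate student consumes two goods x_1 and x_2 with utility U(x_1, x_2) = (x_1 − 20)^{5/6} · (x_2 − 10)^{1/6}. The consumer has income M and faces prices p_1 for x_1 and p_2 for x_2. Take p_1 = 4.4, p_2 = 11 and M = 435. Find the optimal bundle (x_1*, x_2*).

Let x_1' = x_1−20, x_2' = x_2−10. MRS = 5·x_2'/x_1' = p_1/p_2.
After buying the subsistence bundle (20, 10), a share 5/6 of the remaining income goes to x_1: x_1* = 20 + 5/6·(M − 20p_1 − 10p_2)/p_1.
Discretionary income = 435 − 20·4.4 − 10·11 = 237; x_1* = 20 + 5/6·237/4.4 = 64.8864; x_2* = 10 + 1/6·237/11 = 13.5909.

x_1* = 64.8864, x_2* = 13.5909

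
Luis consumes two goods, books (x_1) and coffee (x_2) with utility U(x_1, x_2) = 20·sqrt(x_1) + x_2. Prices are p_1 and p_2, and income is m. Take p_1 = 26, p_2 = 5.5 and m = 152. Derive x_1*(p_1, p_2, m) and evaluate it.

Solve: √x_1 = 10·p_2/p_1, so x_1*(p_1,p_2) = (10·p_2/p_1)², and x_2* = (m − p_1·x_1*)/p_2.
Plugging in: x_1* = (10·5.5/26)² = 4.4749.

x_1* = 4.4749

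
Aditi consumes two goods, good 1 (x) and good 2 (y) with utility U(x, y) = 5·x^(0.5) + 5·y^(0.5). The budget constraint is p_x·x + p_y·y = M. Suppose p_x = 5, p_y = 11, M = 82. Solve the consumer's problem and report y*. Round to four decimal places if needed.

y* = 2.3295

From the CES first-order condition, (y/x)^(0.5) = p_x/p_y.
Solve for the ratio: y/x = [p_x/p_y]^(2).
With the ratio pinned down, the budget gives x* = M/(p_x + p_y·(y/x)) and y* = (y/x)·x*.
Numerically y/x = 0.206612, so x* = 82/(5 + 11·0.206612) = 11.275 and y* = 0.206612·11.275 = 2.3295.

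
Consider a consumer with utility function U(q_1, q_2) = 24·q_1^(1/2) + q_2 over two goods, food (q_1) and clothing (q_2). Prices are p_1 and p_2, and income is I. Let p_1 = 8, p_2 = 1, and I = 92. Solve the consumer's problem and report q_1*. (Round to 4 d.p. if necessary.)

q_1* = 2.25

Set MRS = p_1/p_2: 12·q_1^(−1/2) = p_1/p_2.
Thus q_1* = (12·p_2/p_1)² — independent of I — with the rest of income spent on q_2.
Plugging in: q_1* = (12·1/8)² = 2.25.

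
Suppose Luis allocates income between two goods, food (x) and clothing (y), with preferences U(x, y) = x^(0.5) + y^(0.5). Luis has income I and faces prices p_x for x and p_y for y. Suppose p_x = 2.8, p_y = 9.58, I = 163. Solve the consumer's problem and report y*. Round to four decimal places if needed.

y* = 3.8482

From the CES first-order condition, (y/x)^(0.5) = p_x/p_y.
Hence y/x = (p_x/p_y)^(1/(0.5)), i.e. raised to the 2 power.
Substitute y = (y/x)·x into the budget: x* = I/(p_x + p_y·(y/x)).
Numerically y/x = 0.085425, so x* = 163/(2.8 + 9.58·0.085425) = 45.0479 and y* = 0.085425·45.0479 = 3.8482.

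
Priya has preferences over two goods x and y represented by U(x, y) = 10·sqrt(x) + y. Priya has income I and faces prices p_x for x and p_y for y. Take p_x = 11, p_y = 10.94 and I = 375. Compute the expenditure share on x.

Set MRS = p_x/p_y: 5·x^(−1/2) = p_x/p_y.
Solve: √x = 5·p_y/p_x, so x*(p_x,p_y) = (5·p_y/p_x)², and y* = (I − p_x·x*)/p_y.
Plugging in: x* = (5·10.94/11)² = 24.728, y* = 9.4142.
Expenditure on x: 11·24.728 = 272.0082; share = 0.7254.

share on x = 0.7254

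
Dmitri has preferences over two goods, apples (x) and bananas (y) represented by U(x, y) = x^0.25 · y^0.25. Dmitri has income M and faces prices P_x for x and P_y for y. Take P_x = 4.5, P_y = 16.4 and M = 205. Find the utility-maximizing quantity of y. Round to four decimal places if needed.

Tangency: MRS = y/x = P_x/P_y.
So 0.25·P_y·y = 0.25·P_x·x; combined with the budget, a share 0.5 of income goes to x.
Demand: x*(P_x,P_y,M) = 0.5·M/P_x and y* = 0.5·M/P_y.
At P_x=4.5, P_y=16.4, M=205: y* = 0.5·205/16.4 = 6.25.

y* = 6.25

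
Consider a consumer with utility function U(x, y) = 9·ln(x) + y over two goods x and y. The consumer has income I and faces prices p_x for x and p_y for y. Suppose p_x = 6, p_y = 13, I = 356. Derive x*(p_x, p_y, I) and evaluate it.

At the given prices: x* = 9·13/6 = 19.5.

x* = 19.5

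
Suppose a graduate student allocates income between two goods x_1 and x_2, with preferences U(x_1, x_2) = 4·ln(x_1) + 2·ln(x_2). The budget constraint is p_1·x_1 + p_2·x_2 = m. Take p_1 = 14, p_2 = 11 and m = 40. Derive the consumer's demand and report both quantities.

Tangency: MRS = 2·x_2/x_1 = p_1/p_2.
So 4·p_2·x_2 = 2·p_1·x_1; combined with the budget, a share 2/3 of income goes to x_1.
Demand: x_1*(p_1,p_2,m) = 2/3·m/p_1 and x_2* = 1/3·m/p_2.
At p_1=14, p_2=11, m=40: x_1* = 2/3·40/14 = 1.9048, x_2* = 1.2121.

x_1* = 1.9048, x_2* = 1.2121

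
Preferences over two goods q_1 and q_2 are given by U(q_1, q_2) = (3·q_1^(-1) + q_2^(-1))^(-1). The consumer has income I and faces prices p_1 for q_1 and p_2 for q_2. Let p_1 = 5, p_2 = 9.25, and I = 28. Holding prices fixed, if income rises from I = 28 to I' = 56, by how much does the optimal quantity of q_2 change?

Δq_2* = 1.3315

MRS = MU_q_1/MU_q_2 = 3·(q_2/q_1)^(2). Set equal to p_1/p_2.
Solve for the ratio: q_2/q_1 = [(1/3)·p_1/p_2]^(0.5).
Substitute q_2 = (q_2/q_1)·q_1 into the budget: q_1* = I/(p_1 + p_2·(q_2/q_1)).
Numerically q_2/q_1 = 0.424476, so q_1* = 28/(5 + 9.25·0.424476) = 3.1368 and q_2* = 0.424476·3.1368 = 1.3315.
At I' = 56: q_2* = 2.663. Change: 2.663 − 1.3315 = 1.3315.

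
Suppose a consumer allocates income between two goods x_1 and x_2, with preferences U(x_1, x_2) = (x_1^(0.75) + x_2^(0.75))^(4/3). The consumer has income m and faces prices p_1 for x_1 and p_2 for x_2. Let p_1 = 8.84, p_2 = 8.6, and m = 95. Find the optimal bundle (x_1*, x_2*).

MU_x_1 ∝ x_1^(-0.25), MU_x_2 ∝ x_2^(-0.25), so MRS = (x_2/x_1)^(0.25) = p_1/p_2.
Solve for the ratio: x_2/x_1 = [p_1/p_2]^(4).
With the ratio pinned down, the budget gives x_1* = m/(p_1 + p_2·(x_2/x_1)) and x_2* = (x_2/x_1)·x_1*.
Numerically x_2/x_1 = 1.116388, so x_1* = 95/(8.84 + 8.6·1.116388) = 5.1516 and x_2* = 1.116388·5.1516 = 5.7512.

x_1* = 5.1516, x_2* = 5.7512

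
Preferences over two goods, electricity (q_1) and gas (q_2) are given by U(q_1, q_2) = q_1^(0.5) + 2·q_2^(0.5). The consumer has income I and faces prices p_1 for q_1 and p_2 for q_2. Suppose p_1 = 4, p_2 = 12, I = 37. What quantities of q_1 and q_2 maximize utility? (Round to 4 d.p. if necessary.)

MU_q_1 ∝ q_1^(-0.5), MU_q_2 ∝ 2·q_2^(-0.5), so MRS = (1/2)·(q_2/q_1)^(0.5) = p_1/p_2.
Hence q_2/q_1 = (2·p_1/p_2)^(1/(0.5)), i.e. raised to the 2 power.
Substitute q_2 = (q_2/q_1)·q_1 into the budget: q_1* = I/(p_1 + p_2·(q_2/q_1)).
Numerically q_2/q_1 = 0.444444, so q_1* = 37/(4 + 12·0.444444) = 3.9643 and q_2* = 0.444444·3.9643 = 1.7619.

q_1* = 3.9643, q_2* = 1.7619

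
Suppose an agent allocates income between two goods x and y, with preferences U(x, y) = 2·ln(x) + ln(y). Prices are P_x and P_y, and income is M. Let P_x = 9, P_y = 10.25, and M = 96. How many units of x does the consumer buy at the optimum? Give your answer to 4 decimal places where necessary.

x* = 7.1111

Demand: x*(P_x,P_y,M) = 2/3·M/P_x and y* = 1/3·M/P_y.
At P_x=9, P_y=10.25, M=96: x* = 2/3·96/9 = 7.1111.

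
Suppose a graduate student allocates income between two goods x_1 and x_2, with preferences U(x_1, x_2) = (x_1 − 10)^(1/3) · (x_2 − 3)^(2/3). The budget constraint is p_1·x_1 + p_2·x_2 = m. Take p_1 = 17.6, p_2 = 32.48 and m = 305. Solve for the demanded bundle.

x_1* = 10.5977, x_2* = 3.6478

Let x_1' = x_1−10, x_2' = x_2−3. MRS = (1/2)·x_2'/x_1' = p_1/p_2.
Substituting into the budget: x_1* = 10 + 1/3·(m − 10·p_1 − 3·p_2)/p_1, and x_2* = 3 + 2/3·(…)/p_2.
Discretionary income = 305 − 10·17.6 − 3·32.48 = 31.56; x_1* = 10 + 1/3·31.56/17.6 = 10.5977; x_2* = 3 + 2/3·31.56/32.48 = 3.6478.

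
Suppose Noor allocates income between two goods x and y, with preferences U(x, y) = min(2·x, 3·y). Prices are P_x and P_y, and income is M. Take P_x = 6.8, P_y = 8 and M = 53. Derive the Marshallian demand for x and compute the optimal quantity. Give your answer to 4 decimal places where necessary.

x* = 4.3681

Leontief preferences: the optimum is at the kink where x/3 = y/2, i.e. y = (2/3)·x.
Budget: P_x·x + P_y·(2/3)·x = M, so (3·P_x + 2·P_y)·x = 3·M.
Demand: x*(P_x,P_y,M) = 3·M/(3·P_x + 2·P_y), y* = 2·M/(3·P_x + 2·P_y).
Here 3·6.8 + 2·8 = 36.4, giving x* = 4.3681.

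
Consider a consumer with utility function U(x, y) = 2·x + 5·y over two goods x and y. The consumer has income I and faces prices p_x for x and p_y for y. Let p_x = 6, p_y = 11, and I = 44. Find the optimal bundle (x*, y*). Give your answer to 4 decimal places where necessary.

x* = 0, y* = 4

Linear utility — the consumer picks whichever good has higher MU/price: 2/6 = 0.3333 vs 5/11 = 0.4545.
y gives more utility per dollar, so spend all income on y: y* = I/p_y, x* = 0.
Numerically: x* = 0, y* = 4.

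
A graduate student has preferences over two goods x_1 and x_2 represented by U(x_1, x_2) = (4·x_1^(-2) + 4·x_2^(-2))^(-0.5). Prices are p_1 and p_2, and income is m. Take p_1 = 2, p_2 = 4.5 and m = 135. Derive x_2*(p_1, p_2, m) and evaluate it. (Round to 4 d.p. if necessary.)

x_2* = 18.9587

MU_x_1 ∝ 4·x_1^(-3), MU_x_2 ∝ 4·x_2^(-3), so MRS = (x_2/x_1)^(3) = p_1/p_2.
Solve for the ratio: x_2/x_1 = [p_1/p_2]^(1/3).
Substitute x_2 = (x_2/x_1)·x_1 into the budget: x_1* = m/(p_1 + p_2·(x_2/x_1)).
Numerically x_2/x_1 = 0.763143, so x_1* = 135/(2 + 4.5·0.763143) = 24.8429 and x_2* = 0.763143·24.8429 = 18.9587.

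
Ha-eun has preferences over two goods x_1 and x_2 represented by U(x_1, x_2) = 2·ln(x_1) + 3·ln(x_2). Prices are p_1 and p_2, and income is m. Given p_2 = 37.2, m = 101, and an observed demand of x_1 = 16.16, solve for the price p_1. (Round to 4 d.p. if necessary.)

p_1 = 2.5

The MRS is (2/3)·x_2/x_1. Set MRS = p_1/p_2.
So 2·p_2·x_2 = 3·p_1·x_1; combined with the budget, a share 0.4 of income goes to x_1.
Demand: x_1*(p_1,p_2,m) = 0.4·m/p_1 and x_2* = 0.6·m/p_2.
Set x_1* = 16.16 in the demand function and solve for p_1: p_1 = 2.5.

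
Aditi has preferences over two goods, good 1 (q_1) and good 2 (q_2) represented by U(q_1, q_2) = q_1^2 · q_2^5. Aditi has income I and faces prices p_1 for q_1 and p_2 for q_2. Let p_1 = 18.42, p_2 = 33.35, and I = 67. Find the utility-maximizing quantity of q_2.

q_2* = 1.435

Tangency: MRS = (2/5)·q_2/q_1 = p_1/p_2.
Rearranging, p_2·q_2 = (5/2)·p_1·q_1. Substituting into the budget gives p_1·q_1·(1 + (5/2)) = I.
Demand: q_1*(p_1,p_2,I) = 2/7·I/p_1 and q_2* = 5/7·I/p_2.
At p_1=18.42, p_2=33.35, I=67: q_2* = 5/7·67/33.35 = 1.435.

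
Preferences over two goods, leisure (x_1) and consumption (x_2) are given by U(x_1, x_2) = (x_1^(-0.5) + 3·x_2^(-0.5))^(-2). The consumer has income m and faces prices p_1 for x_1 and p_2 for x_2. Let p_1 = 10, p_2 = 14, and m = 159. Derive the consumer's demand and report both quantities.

x_1* = 4.7791, x_2* = 7.9435

MRS = MU_x_1/MU_x_2 = (1/3)·(x_2/x_1)^(1.5). Set equal to p_1/p_2.
Solve for the ratio: x_2/x_1 = [3·p_1/p_2]^(2/3).
Substitute x_2 = (x_2/x_1)·x_1 into the budget: x_1* = m/(p_1 + p_2·(x_2/x_1)).
Numerically x_2/x_1 = 1.662119, so x_1* = 159/(10 + 14·1.662119) = 4.7791 and x_2* = 1.662119·4.7791 = 7.9435.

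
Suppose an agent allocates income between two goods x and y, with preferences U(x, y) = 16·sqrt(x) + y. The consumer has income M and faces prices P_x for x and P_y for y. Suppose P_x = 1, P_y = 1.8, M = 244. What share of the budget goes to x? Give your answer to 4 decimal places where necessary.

MU_x = 8/√x, MU_y = 1. Tangency: 8/√x = P_x/P_y.
Solve: √x = 8·P_y/P_x, so x*(P_x,P_y) = (8·P_y/P_x)², and y* = (M − P_x·x*)/P_y.
Plugging in: x* = (8·1.8/1)² = 207.36, y* = 20.3556.
Expenditure on x: 1·207.36 = 207.36; share = 0.8498.

share on x = 0.8498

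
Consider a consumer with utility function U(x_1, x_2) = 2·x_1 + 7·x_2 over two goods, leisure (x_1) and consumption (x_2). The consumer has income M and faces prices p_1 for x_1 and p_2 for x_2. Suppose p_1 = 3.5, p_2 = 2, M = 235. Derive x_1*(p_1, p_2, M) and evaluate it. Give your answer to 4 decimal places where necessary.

Linear utility — the consumer picks whichever good has higher MU/price: 2/3.5 = 0.5714 vs 7/2 = 3.5.
x_2 gives more utility per dollar, so spend all income on x_2: x_2* = M/p_2, x_1* = 0.
Numerically: x_1* = 0, x_2* = 117.5.

x_1* = 0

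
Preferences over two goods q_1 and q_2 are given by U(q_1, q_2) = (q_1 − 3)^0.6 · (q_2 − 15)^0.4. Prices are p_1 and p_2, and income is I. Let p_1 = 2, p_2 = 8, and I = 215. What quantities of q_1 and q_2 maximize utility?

Discretionary income = 215 − 3·2 − 15·8 = 89; q_1* = 3 + 0.6·89/2 = 29.7; q_2* = 15 + 0.4·89/8 = 19.45.

q_1* = 29.7, q_2* = 19.45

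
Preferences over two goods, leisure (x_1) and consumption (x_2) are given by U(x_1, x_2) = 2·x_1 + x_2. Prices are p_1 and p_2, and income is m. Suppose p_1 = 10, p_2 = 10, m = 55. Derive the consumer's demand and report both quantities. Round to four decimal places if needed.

x_1* = 5.5, x_2* = 0

Linear utility — the consumer picks whichever good has higher MU/price: 2/10 = 0.2 vs 1/10 = 0.1.
x_1 gives more utility per dollar, so spend all income on x_1: x_1* = m/p_1, x_2* = 0.
Numerically: x_1* = 5.5, x_2* = 0.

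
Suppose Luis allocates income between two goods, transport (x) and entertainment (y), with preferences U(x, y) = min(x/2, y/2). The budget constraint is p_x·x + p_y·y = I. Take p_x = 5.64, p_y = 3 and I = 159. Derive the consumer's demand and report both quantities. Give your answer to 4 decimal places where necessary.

x* = 18.4028, y* = 18.4028

Leontief preferences: the optimum is at the kink where x/2 = y/2, i.e. y = x.
Budget: p_x·x + p_y·x = I, so (2·p_x + 2·p_y)·x = 2·I.
Demand: x*(p_x,p_y,I) = 2·I/(2·p_x + 2·p_y), y* = 2·I/(2·p_x + 2·p_y).
Here 2·5.64 + 2·3 = 17.28, giving x* = 18.4028 and y* = 18.4028.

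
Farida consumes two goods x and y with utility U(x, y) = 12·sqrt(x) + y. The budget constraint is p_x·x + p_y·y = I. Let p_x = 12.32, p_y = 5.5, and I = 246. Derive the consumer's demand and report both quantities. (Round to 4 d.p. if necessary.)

Set MRS = p_x/p_y: 6·x^(−1/2) = p_x/p_y.
Solve: √x = 6·p_y/p_x, so x*(p_x,p_y) = (6·p_y/p_x)², and y* = (I − p_x·x*)/p_y.
Plugging in: x* = (6·5.5/12.32)² = 7.1747, y* = 28.6558.

x* = 7.1747, y* = 28.6558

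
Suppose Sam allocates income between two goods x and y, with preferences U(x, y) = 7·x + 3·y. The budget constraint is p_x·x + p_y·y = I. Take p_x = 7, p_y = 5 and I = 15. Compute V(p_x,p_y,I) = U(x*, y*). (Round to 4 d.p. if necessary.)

Perfect substitutes: compare marginal utility per dollar. 7/p_x vs 3/p_y → 1 vs 0.6.
x gives more utility per dollar, so spend all income on x: x* = I/p_x, y* = 0.
Numerically: x* = 2.1429, y* = 0.
Utility at the optimum: U(2.1429, 0) = 15.

V = 15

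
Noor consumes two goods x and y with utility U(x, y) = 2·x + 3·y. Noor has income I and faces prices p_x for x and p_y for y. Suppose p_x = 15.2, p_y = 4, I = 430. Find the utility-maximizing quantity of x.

Linear utility — the consumer picks whichever good has higher MU/price: 2/15.2 = 0.1316 vs 3/4 = 0.75.
y gives more utility per dollar, so spend all income on y: y* = I/p_y, x* = 0.
Numerically: x* = 0, y* = 107.5.

x* = 0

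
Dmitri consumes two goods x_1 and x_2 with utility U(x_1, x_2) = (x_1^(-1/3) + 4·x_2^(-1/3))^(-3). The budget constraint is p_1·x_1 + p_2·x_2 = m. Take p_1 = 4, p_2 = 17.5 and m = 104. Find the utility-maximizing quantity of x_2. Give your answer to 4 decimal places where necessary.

x_2* = 4.7754

MU_x_1 ∝ x_1^(-4/3), MU_x_2 ∝ 4·x_2^(-4/3), so MRS = (1/4)·(x_2/x_1)^(4/3) = p_1/p_2.
Hence x_2/x_1 = (4·p_1/p_2)^(1/(4/3)), i.e. raised to the 0.75 power.
Substitute x_2 = (x_2/x_1)·x_1 into the budget: x_1* = m/(p_1 + p_2·(x_2/x_1)).
Numerically x_2/x_1 = 0.935, so x_1* = 104/(4 + 17.5·0.935) = 5.1074 and x_2* = 0.935·5.1074 = 4.7754.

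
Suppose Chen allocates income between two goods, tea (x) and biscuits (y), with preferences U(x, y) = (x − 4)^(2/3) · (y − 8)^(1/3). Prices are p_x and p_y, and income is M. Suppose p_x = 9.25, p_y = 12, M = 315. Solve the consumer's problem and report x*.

Let x' = x−4, y' = y−8. MRS = 2·y'/x' = p_x/p_y.
After buying the subsistence bundle (4, 8), a share 2/3 of the remaining income goes to x: x* = 4 + 2/3·(M − 4p_x − 8p_y)/p_x.
Discretionary income = 315 − 4·9.25 − 8·12 = 182; x* = 4 + 2/3·182/9.25 = 17.1171.

x* = 17.1171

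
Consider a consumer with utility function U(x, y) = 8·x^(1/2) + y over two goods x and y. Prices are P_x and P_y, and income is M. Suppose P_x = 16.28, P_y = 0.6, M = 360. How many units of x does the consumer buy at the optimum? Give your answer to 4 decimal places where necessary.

x* = 0.0217

Set MRS = P_x/P_y: 4·x^(−1/2) = P_x/P_y.
Thus x* = (4·P_y/P_x)² — independent of M — with the rest of income spent on y.
Plugging in: x* = (4·0.6/16.28)² = 0.0217.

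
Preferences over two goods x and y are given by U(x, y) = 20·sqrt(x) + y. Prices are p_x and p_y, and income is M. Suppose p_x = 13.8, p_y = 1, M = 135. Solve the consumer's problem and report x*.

x* = 0.5251

Set MRS = p_x/p_y: 10·x^(−1/2) = p_x/p_y.
Thus x* = (10·p_y/p_x)² — independent of M — with the rest of income spent on y.
Plugging in: x* = (10·1/13.8)² = 0.5251.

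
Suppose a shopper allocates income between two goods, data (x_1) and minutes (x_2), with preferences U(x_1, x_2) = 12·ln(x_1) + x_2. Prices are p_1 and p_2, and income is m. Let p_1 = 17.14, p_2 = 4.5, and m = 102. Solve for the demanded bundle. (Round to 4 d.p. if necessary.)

x_1* = 3.1505, x_2* = 10.6667

MU_x_1 = 12/x_1, MU_x_2 = 1. Tangency: 12/x_1 = p_1/p_2.
So x_1*(p_1,p_2) = 12·p_2/p_1, independent of income; and x_2* = (m − 12·p_2)/p_2.
At the given prices: x_1* = 12·4.5/17.14 = 3.1505, and x_2* = 10.6667.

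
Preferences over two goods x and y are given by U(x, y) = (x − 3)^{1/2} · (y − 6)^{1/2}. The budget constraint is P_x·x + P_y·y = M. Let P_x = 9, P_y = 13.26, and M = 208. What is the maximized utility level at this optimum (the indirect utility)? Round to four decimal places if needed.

After buying the subsistence bundle (3, 6), a share 0.5 of the remaining income goes to x: x* = 3 + 0.5·(M − 3P_x − 6P_y)/P_x.
Discretionary income = 208 − 3·9 − 6·13.26 = 101.44; x* = 3 + 0.5·101.44/9 = 8.6356; y* = 6 + 0.5·101.44/13.26 = 9.825.
Utility at the optimum: U(8.6356, 9.825) = 4.6429.

V = 4.6429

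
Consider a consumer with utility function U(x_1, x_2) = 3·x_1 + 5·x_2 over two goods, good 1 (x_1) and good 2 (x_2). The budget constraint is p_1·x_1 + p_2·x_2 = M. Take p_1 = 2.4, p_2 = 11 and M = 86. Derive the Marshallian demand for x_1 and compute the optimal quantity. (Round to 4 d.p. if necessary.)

Linear utility — the consumer picks whichever good has higher MU/price: 3/2.4 = 1.25 vs 5/11 = 0.4545.
x_1 gives more utility per dollar, so spend all income on x_1: x_1* = M/p_1, x_2* = 0.
Numerically: x_1* = 35.8333, x_2* = 0.

x_1* = 35.8333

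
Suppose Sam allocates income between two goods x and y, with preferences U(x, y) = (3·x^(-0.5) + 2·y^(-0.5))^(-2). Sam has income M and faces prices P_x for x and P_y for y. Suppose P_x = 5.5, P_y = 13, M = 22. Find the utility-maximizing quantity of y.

y* = 0.8531

MU_x ∝ 3·x^(-1.5), MU_y ∝ 2·y^(-1.5), so MRS = (3/2)·(y/x)^(1.5) = P_x/P_y.
Hence y/x = ((2/3)·P_x/P_y)^(1/(1.5)), i.e. raised to the 2/3 power.
With the ratio pinned down, the budget gives x* = M/(P_x + P_y·(y/x)) and y* = (y/x)·x*.
Numerically y/x = 0.430083, so x* = 22/(5.5 + 13·0.430083) = 1.9836 and y* = 0.430083·1.9836 = 0.8531.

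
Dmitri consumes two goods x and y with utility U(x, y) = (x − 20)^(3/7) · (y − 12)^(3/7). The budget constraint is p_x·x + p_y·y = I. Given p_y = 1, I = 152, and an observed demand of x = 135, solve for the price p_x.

p_x = 0.56

This is Cobb-Douglas in (x−20, y−12): tangency gives 3/7·p_y·(y−12) = 3/7·p_x·(x−20).
After buying the subsistence bundle (20, 12), a share 0.5 of the remaining income goes to x: x* = 20 + 0.5·(I − 20p_x − 12p_y)/p_x.
Set x* = 135 in the demand function and solve for p_x: p_x = 0.56.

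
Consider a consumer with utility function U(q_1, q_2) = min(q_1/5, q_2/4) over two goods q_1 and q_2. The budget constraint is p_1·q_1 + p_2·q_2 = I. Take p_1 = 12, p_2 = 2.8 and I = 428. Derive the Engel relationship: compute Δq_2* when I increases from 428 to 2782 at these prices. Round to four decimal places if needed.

Leontief preferences: the optimum is at the kink where q_1/5 = q_2/4, i.e. q_2 = (4/5)·q_1.
Budget: p_1·q_1 + p_2·(4/5)·q_1 = I, so (5·p_1 + 4·p_2)·q_1 = 5·I.
Demand: q_1*(p_1,p_2,I) = 5·I/(5·p_1 + 4·p_2), q_2* = 4·I/(5·p_1 + 4·p_2).
Here 5·12 + 4·2.8 = 71.2, giving q_2* = 24.0449.
At I' = 2782: q_2* = 156.2921. Change: 156.2921 − 24.0449 = 132.2472.

Δq_2* = 132.2472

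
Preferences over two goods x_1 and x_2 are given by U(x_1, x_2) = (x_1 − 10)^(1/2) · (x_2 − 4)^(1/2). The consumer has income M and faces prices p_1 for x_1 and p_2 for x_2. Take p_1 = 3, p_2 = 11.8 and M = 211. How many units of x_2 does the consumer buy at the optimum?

x_2* = 9.6695

Let x_1' = x_1−10, x_2' = x_2−4. MRS = x_2'/x_1' = p_1/p_2.
Substituting into the budget: x_1* = 10 + 0.5·(M − 10·p_1 − 4·p_2)/p_1, and x_2* = 4 + 0.5·(…)/p_2.
Discretionary income = 211 − 10·3 − 4·11.8 = 133.8; x_2* = 4 + 0.5·133.8/11.8 = 9.6695.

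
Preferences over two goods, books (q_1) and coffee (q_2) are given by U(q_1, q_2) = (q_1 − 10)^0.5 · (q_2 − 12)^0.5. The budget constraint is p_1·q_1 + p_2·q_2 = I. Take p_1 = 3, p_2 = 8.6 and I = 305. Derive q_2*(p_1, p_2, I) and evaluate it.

Discretionary income = 305 − 10·3 − 12·8.6 = 171.8; q_2* = 12 + 0.5·171.8/8.6 = 21.9884.

q_2* = 21.9884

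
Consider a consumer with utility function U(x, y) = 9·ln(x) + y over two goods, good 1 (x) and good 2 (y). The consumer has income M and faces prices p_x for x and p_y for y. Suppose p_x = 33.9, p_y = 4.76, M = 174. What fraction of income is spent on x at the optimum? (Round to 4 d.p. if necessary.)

Set MRS = p_x/p_y: (9/x)/1 = p_x/p_y.
So x*(p_x,p_y) = 9·p_y/p_x, independent of income; and y* = (M − 9·p_y)/p_y.
At the given prices: x* = 9·4.76/33.9 = 1.2637, and y* = 27.5546.
Expenditure on x: 33.9·1.2637 = 42.84; share = 0.2462.

share on x = 0.2462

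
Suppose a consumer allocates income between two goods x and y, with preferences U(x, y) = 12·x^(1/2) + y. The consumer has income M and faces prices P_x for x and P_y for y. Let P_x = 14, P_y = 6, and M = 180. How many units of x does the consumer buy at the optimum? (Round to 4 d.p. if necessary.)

Utility is quasi-linear in y; the FOC for x is 6/√x = P_x/P_y.
Thus x* = (6·P_y/P_x)² — independent of M — with the rest of income spent on y.
Plugging in: x* = (6·6/14)² = 6.6122.

x* = 6.6122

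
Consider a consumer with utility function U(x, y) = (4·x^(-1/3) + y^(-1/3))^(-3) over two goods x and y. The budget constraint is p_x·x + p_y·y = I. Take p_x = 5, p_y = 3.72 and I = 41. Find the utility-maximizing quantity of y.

y* = 2.7244

Numerically y/x = 0.441342, so x* = 41/(5 + 3.72·0.441342) = 6.173 and y* = 0.441342·6.173 = 2.7244.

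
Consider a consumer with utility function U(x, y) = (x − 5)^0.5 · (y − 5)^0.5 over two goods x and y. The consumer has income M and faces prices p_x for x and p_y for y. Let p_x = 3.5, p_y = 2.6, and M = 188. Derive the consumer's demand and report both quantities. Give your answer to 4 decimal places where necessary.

x* = 27.5, y* = 35.2885

This is Cobb-Douglas in (x−5, y−5): tangency gives 0.5·p_y·(y−5) = 0.5·p_x·(x−5).
After buying the subsistence bundle (5, 5), a share 0.5 of the remaining income goes to x: x* = 5 + 0.5·(M − 5p_x − 5p_y)/p_x.
Discretionary income = 188 − 5·3.5 − 5·2.6 = 157.5; x* = 5 + 0.5·157.5/3.5 = 27.5; y* = 5 + 0.5·157.5/2.6 = 35.2885.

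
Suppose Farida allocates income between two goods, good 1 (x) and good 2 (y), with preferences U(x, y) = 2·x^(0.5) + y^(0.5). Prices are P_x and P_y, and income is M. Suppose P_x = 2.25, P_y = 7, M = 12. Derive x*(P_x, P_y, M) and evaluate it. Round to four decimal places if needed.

From the CES first-order condition, 2·(y/x)^(0.5) = P_x/P_y.
Hence y/x = ((1/2)·P_x/P_y)^(1/(0.5)), i.e. raised to the 2 power.
With the ratio pinned down, the budget gives x* = M/(P_x + P_y·(y/x)) and y* = (y/x)·x*.
Numerically y/x = 0.025829, so x* = 12/(2.25 + 7·0.025829) = 4.9366.

x* = 4.9366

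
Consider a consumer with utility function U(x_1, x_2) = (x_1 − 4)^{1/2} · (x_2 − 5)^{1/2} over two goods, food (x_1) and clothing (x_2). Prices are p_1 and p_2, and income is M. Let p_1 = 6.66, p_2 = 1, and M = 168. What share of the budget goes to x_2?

Discretionary income = 168 − 4·6.66 − 5·1 = 136.36; x_1* = 4 + 0.5·136.36/6.66 = 14.2372; x_2* = 5 + 0.5·136.36/1 = 73.18.
Expenditure on x_2: 1·73.18 = 73.18; share = 0.4356.

share on x_2 = 0.4356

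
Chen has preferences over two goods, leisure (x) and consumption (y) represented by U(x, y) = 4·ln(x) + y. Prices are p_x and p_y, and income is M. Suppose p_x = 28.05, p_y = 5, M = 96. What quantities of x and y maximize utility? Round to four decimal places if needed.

Set MRS = p_x/p_y: (4/x)/1 = p_x/p_y.
So x*(p_x,p_y) = 4·p_y/p_x, independent of income; and y* = (M − 4·p_y)/p_y.
At the given prices: x* = 4·5/28.05 = 0.713, and y* = 15.2.

x* = 0.713, y* = 15.2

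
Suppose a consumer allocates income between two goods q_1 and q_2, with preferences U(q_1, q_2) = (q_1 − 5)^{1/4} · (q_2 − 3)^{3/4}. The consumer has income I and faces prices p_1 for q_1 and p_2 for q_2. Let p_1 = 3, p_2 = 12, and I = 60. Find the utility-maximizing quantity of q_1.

Let q_1' = q_1−5, q_2' = q_2−3. MRS = (1/3)·q_2'/q_1' = p_1/p_2.
Substituting into the budget: q_1* = 5 + 0.25·(I − 5·p_1 − 3·p_2)/p_1, and q_2* = 3 + 0.75·(…)/p_2.
Discretionary income = 60 − 5·3 − 3·12 = 9; q_1* = 5 + 0.25·9/3 = 5.75.

q_1* = 5.75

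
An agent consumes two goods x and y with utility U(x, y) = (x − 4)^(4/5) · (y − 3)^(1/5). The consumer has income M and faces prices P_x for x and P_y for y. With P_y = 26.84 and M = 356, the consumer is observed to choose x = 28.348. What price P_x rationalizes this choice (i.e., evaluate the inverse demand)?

P_x = 8

This is Cobb-Douglas in (x−4, y−3): tangency gives 0.8·P_y·(y−3) = 0.2·P_x·(x−4).
Substituting into the budget: x* = 4 + 0.8·(M − 4·P_x − 3·P_y)/P_x, and y* = 3 + 0.2·(…)/P_y.
Set x* = 28.348 in the demand function and solve for P_x: P_x = 8.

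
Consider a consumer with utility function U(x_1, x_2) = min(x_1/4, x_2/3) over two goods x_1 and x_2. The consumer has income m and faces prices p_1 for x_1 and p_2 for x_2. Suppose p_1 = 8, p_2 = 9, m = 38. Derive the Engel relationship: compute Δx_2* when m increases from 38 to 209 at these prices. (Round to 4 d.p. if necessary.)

Δx_2* = 8.6949

Here 4·8 + 3·9 = 59, giving x_2* = 1.9322.
At m' = 209: x_2* = 10.6271. Change: 10.6271 − 1.9322 = 8.6949.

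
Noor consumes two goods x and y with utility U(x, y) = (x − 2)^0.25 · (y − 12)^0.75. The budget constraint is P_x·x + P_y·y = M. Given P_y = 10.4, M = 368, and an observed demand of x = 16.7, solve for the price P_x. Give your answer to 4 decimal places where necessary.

Let x' = x−2, y' = y−12. MRS = (1/3)·y'/x' = P_x/P_y.
Substituting into the budget: x* = 2 + 0.25·(M − 2·P_x − 12·P_y)/P_x, and y* = 12 + 0.75·(…)/P_y.
Set x* = 16.7 in the demand function and solve for P_x: P_x = 4.

P_x = 4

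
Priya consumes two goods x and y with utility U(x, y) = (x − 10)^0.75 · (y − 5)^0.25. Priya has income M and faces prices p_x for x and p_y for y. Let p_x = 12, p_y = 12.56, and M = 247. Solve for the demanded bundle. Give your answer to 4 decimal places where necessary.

x* = 14.0125, y* = 6.2779

Let x' = x−10, y' = y−5. MRS = 3·y'/x' = p_x/p_y.
Substituting into the budget: x* = 10 + 0.75·(M − 10·p_x − 5·p_y)/p_x, and y* = 5 + 0.25·(…)/p_y.
Discretionary income = 247 − 10·12 − 5·12.56 = 64.2; x* = 10 + 0.75·64.2/12 = 14.0125; y* = 5 + 0.25·64.2/12.56 = 6.2779.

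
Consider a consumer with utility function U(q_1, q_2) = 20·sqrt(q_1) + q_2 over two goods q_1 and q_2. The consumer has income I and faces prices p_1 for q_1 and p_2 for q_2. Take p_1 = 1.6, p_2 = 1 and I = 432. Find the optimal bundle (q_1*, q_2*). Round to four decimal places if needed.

Solve: √q_1 = 10·p_2/p_1, so q_1*(p_1,p_2) = (10·p_2/p_1)², and q_2* = (I − p_1·q_1*)/p_2.
Plugging in: q_1* = (10·1/1.6)² = 39.0625, q_2* = 369.5.

q_1* = 39.0625, q_2* = 369.5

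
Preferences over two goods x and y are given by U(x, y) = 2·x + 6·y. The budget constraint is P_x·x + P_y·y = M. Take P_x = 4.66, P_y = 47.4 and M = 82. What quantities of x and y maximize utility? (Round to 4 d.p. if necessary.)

Linear utility — the consumer picks whichever good has higher MU/price: 2/4.66 = 0.4292 vs 6/47.4 = 0.1266.
x gives more utility per dollar, so spend all income on x: x* = M/P_x, y* = 0.
Numerically: x* = 17.5966, y* = 0.

x* = 17.5966, y* = 0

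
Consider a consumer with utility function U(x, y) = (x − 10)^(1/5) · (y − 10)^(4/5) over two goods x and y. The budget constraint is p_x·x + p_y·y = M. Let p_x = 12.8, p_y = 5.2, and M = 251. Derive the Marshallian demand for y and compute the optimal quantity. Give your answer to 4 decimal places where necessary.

y* = 20.9231

This is Cobb-Douglas in (x−10, y−10): tangency gives 0.2·p_y·(y−10) = 0.8·p_x·(x−10).
After buying the subsistence bundle (10, 10), a share 0.2 of the remaining income goes to x: x* = 10 + 0.2·(M − 10p_x − 10p_y)/p_x.
Discretionary income = 251 − 10·12.8 − 10·5.2 = 71; y* = 10 + 0.8·71/5.2 = 20.9231.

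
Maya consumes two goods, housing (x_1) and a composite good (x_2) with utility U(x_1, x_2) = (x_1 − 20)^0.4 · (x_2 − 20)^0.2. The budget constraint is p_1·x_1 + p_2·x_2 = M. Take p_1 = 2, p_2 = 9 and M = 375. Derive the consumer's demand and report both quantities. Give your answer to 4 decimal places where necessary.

x_1* = 71.6667, x_2* = 25.7407

MRS = 2·(x_2−20)/(x_1−20). Tangency with p_1/p_2 gives x_2−20 = (1/2)·(p_1/p_2)·(x_1−20).
Substituting into the budget: x_1* = 20 + 2/3·(M − 20·p_1 − 20·p_2)/p_1, and x_2* = 20 + 1/3·(…)/p_2.
Discretionary income = 375 − 20·2 − 20·9 = 155; x_1* = 20 + 2/3·155/2 = 71.6667; x_2* = 20 + 1/3·155/9 = 25.7407.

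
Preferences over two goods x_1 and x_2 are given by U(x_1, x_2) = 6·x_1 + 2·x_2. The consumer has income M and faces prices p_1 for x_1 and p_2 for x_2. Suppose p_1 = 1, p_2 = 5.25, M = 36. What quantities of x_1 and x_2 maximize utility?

Linear utility — the consumer picks whichever good has higher MU/price: 6/1 = 6 vs 2/5.25 = 0.381.
x_1 gives more utility per dollar, so spend all income on x_1: x_1* = M/p_1, x_2* = 0.
Numerically: x_1* = 36, x_2* = 0.

x_1* = 36, x_2* = 0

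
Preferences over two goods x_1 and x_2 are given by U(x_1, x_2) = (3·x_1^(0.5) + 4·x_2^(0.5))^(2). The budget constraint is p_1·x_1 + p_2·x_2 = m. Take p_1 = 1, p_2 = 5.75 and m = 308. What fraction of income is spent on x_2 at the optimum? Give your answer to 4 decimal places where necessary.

share on x_2 = 0.2362

MU_x_1 ∝ 3·x_1^(-0.5), MU_x_2 ∝ 4·x_2^(-0.5), so MRS = (3/4)·(x_2/x_1)^(0.5) = p_1/p_2.
Hence x_2/x_1 = ((4/3)·p_1/p_2)^(1/(0.5)), i.e. raised to the 2 power.
Substitute x_2 = (x_2/x_1)·x_1 into the budget: x_1* = m/(p_1 + p_2·(x_2/x_1)).
Numerically x_2/x_1 = 0.05377, so x_1* = 308/(1 + 5.75·0.05377) = 235.262 and x_2* = 0.05377·235.262 = 12.6501.
Expenditure on x_2: 5.75·12.6501 = 72.738; share = 0.2362.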